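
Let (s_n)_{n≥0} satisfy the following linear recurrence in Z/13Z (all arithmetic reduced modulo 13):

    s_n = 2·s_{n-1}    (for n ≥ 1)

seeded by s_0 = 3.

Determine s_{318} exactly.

10

s_1 = 2·3 = 6
s_2 = 2·6 = 12
s_3 = 2·12 = 11
s_4 = 2·11 = 9
s_5 = 2·9 = 5
s_6 = 2·5 = 10
s_7 = 2·10 = 7
s_8 = 2·7 = 1
s_9 = 2·1 = 2
s_10 = 2·2 = 4
s_11 = 2·4 = 8
s_12 = 2·8 = 3
(s_12) = (3) = (s_0), so the sequence has period 12.
318 ≡ 6 (mod 12), hence s_318 = s_6 = 10.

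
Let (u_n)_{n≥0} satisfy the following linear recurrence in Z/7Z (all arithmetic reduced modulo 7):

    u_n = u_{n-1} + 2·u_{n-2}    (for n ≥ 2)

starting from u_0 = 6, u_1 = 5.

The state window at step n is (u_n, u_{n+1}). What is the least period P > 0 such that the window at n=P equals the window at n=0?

3

n=0: window = (6, 5)
n=1: window = (5, 3)
n=2: window = (3, 6)
n=3: window = (6, 5)
window at n=3 equals window at n=0 → period = 3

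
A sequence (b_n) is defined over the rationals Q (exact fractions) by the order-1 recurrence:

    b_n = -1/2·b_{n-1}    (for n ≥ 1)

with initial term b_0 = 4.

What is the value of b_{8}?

1/64

b_1 = -1/2·4 = -2
b_2 = -1/2·-2 = 1
b_3 = -1/2·1 = -1/2
b_4 = -1/2·-1/2 = 1/4
b_5 = -1/2·1/4 = -1/8
b_6 = -1/2·-1/8 = 1/16
b_7 = -1/2·1/16 = -1/32
b_8 = -1/2·-1/32 = 1/64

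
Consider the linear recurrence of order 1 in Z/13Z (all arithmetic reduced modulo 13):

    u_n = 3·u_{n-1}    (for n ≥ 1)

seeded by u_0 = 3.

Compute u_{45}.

u_1 = 3·3 = 9
u_2 = 3·9 = 1
u_3 = 3·1 = 3
(u_3) = (3) = (u_0), so the sequence has period 3.
45 ≡ 0 (mod 3), hence u_45 = u_0 = 3.

3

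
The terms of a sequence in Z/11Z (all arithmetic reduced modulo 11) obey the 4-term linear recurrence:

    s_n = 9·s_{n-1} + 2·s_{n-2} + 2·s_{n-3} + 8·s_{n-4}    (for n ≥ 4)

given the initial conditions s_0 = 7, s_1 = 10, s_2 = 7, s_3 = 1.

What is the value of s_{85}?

9

s_4 = 9·1 + 2·7 + 2·10 + 8·7 = 0
s_5 = 9·0 + 2·1 + 2·7 + 8·10 = 8
s_6 = 9·8 + 2·0 + 2·1 + 8·7 = 9
s_7 = 9·9 + 2·8 + 2·0 + 8·1 = 6
s_8 = 9·6 + 2·9 + 2·8 + 8·0 = 0
s_9 = 9·0 + 2·6 + 2·9 + 8·8 = 6
s_10 = 9·6 + 2·0 + 2·6 + 8·9 = 6
s_11 = 9·6 + 2·6 + 2·0 + 8·6 = 4
s_12 = 9·4 + 2·6 + 2·6 + 8·0 = 5
s_13 = 9·5 + 2·4 + 2·6 + 8·6 = 3
s_14 = 9·3 + 2·5 + 2·4 + 8·6 = 5
s_15 = 9·5 + 2·3 + 2·5 + 8·4 = 5
s_16 = 9·5 + 2·5 + 2·3 + 8·5 = 2
s_17 = 9·2 + 2·5 + 2·5 + 8·3 = 7
s_18 = 9·7 + 2·2 + 2·5 + 8·5 = 7
s_19 = 9·7 + 2·7 + 2·2 + 8·5 = 0
s_20 = 9·0 + 2·7 + 2·7 + 8·2 = 0
s_21 = 9·0 + 2·0 + 2·7 + 8·7 = 4
s_22 = 9·4 + 2·0 + 2·0 + 8·7 = 4
s_23 = 9·4 + 2·4 + 2·0 + 8·0 = 0
s_24 = 9·0 + 2·4 + 2·4 + 8·0 = 5
s_25 = 9·5 + 2·0 + 2·4 + 8·4 = 8
s_26 = 9·8 + 2·5 + 2·0 + 8·4 = 4
s_27 = 9·4 + 2·8 + 2·5 + 8·0 = 7
s_28 = 9·7 + 2·4 + 2·8 + 8·5 = 6
s_29 = 9·6 + 2·7 + 2·4 + 8·8 = 8
s_30 = 9·8 + 2·6 + 2·7 + 8·4 = 9
s_31 = 9·9 + 2·8 + 2·6 + 8·7 = 0
s_32 = 9·0 + 2·9 + 2·8 + 8·6 = 5
s_33 = 9·5 + 2·0 + 2·9 + 8·8 = 6
s_34 = 9·6 + 2·5 + 2·0 + 8·9 = 4
s_35 = 9·4 + 2·6 + 2·5 + 8·0 = 3
s_36 = 9·3 + 2·4 + 2·6 + 8·5 = 10
s_37 = 9·10 + 2·3 + 2·4 + 8·6 = 9
s_38 = 9·9 + 2·10 + 2·3 + 8·4 = 7
s_39 = 9·7 + 2·9 + 2·10 + 8·3 = 4
s_40 = 9·4 + 2·7 + 2·9 + 8·10 = 5
s_41 = 9·5 + 2·4 + 2·7 + 8·9 = 7
s_42 = 9·7 + 2·5 + 2·4 + 8·7 = 5
s_43 = 9·5 + 2·7 + 2·5 + 8·4 = 2
s_44 = 9·2 + 2·5 + 2·7 + 8·5 = 5
s_45 = 9·5 + 2·2 + 2·5 + 8·7 = 5
s_46 = 9·5 + 2·5 + 2·2 + 8·5 = 0
s_47 = 9·0 + 2·5 + 2·5 + 8·2 = 3
s_48 = 9·3 + 2·0 + 2·5 + 8·5 = 0
s_49 = 9·0 + 2·3 + 2·0 + 8·5 = 2
s_50 = 9·2 + 2·0 + 2·3 + 8·0 = 2
s_51 = 9·2 + 2·2 + 2·0 + 8·3 = 2
s_52 = 9·2 + 2·2 + 2·2 + 8·0 = 4
s_53 = 9·4 + 2·2 + 2·2 + 8·2 = 5
s_54 = 9·5 + 2·4 + 2·2 + 8·2 = 7
s_55 = 9·7 + 2·5 + 2·4 + 8·2 = 9
s_56 = 9·9 + 2·7 + 2·5 + 8·4 = 5
s_57 = 9·5 + 2·9 + 2·7 + 8·5 = 7
s_58 = 9·7 + 2·5 + 2·9 + 8·7 = 4
s_59 = 9·4 + 2·7 + 2·5 + 8·9 = 0
s_60 = 9·0 + 2·4 + 2·7 + 8·5 = 7
s_61 = 9·7 + 2·0 + 2·4 + 8·7 = 6
s_62 = 9·6 + 2·7 + 2·0 + 8·4 = 1
s_63 = 9·1 + 2·6 + 2·7 + 8·0 = 2
s_64 = 9·2 + 2·1 + 2·6 + 8·7 = 0
s_65 = 9·0 + 2·2 + 2·1 + 8·6 = 10
s_66 = 9·10 + 2·0 + 2·2 + 8·1 = 3
s_67 = 9·3 + 2·10 + 2·0 + 8·2 = 8
s_68 = 9·8 + 2·3 + 2·10 + 8·0 = 10
s_69 = 9·10 + 2·8 + 2·3 + 8·10 = 5
s_70 = 9·5 + 2·10 + 2·8 + 8·3 = 6
s_71 = 9·6 + 2·5 + 2·10 + 8·8 = 5
s_72 = 9·5 + 2·6 + 2·5 + 8·10 = 4
s_73 = 9·4 + 2·5 + 2·6 + 8·5 = 10
s_74 = 9·10 + 2·4 + 2·5 + 8·6 = 2
s_75 = 9·2 + 2·10 + 2·4 + 8·5 = 9
s_76 = 9·9 + 2·2 + 2·10 + 8·4 = 5
s_77 = 9·5 + 2·9 + 2·2 + 8·10 = 4
s_78 = 9·4 + 2·5 + 2·9 + 8·2 = 3
s_79 = 9·3 + 2·4 + 2·5 + 8·9 = 7
s_80 = 9·7 + 2·3 + 2·4 + 8·5 = 7
s_81 = 9·7 + 2·7 + 2·3 + 8·4 = 5
s_82 = 9·5 + 2·7 + 2·7 + 8·3 = 9
s_83 = 9·9 + 2·5 + 2·7 + 8·7 = 7
s_84 = 9·7 + 2·9 + 2·5 + 8·7 = 4
s_85 = 9·4 + 2·7 + 2·9 + 8·5 = 9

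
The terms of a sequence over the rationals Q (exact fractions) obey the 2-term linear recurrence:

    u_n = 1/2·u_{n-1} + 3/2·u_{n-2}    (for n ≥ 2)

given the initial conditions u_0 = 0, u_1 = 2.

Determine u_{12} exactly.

105469/1024

u_2 = 1/2·2 + 3/2·0 = 1
u_3 = 1/2·1 + 3/2·2 = 7/2
u_4 = 1/2·7/2 + 3/2·1 = 13/4
u_5 = 1/2·13/4 + 3/2·7/2 = 55/8
u_6 = 1/2·55/8 + 3/2·13/4 = 133/16
u_7 = 1/2·133/16 + 3/2·55/8 = 463/32
u_8 = 1/2·463/32 + 3/2·133/16 = 1261/64
u_9 = 1/2·1261/64 + 3/2·463/32 = 4039/128
u_10 = 1/2·4039/128 + 3/2·1261/64 = 11605/256
u_11 = 1/2·11605/256 + 3/2·4039/128 = 35839/512
u_12 = 1/2·35839/512 + 3/2·11605/256 = 105469/1024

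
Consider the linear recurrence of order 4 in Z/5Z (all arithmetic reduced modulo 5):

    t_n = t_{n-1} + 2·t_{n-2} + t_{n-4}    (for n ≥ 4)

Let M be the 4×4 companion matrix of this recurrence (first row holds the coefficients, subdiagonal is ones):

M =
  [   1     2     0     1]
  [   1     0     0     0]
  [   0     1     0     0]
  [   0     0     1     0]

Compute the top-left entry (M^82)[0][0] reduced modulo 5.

(M^82)[0][0] is the top entry after applying M 82 times to the unit state (1, 0, 0, 0). Equivalently it is h_{85} for the auxiliary sequence (h_n) obeying the same recurrence with h_3 = 1 and h_i = 0 for 0 ≤ i < 3:
h_4 = 1·1 + 2·0 + 0·0 + 1·0 = 1
h_5 = 1·1 + 2·1 + 0·0 + 1·0 = 3
h_6 = 1·3 + 2·1 + 0·1 + 1·0 = 0
h_7 = 1·0 + 2·3 + 0·1 + 1·1 = 2
h_8 = 1·2 + 2·0 + 0·3 + 1·1 = 3
h_9 = 1·3 + 2·2 + 0·0 + 1·3 = 0
h_10 = 1·0 + 2·3 + 0·2 + 1·0 = 1
h_11 = 1·1 + 2·0 + 0·3 + 1·2 = 3
h_12 = 1·3 + 2·1 + 0·0 + 1·3 = 3
h_13 = 1·3 + 2·3 + 0·1 + 1·0 = 4
h_14 = 1·4 + 2·3 + 0·3 + 1·1 = 1
h_15 = 1·1 + 2·4 + 0·3 + 1·3 = 2
h_16 = 1·2 + 2·1 + 0·4 + 1·3 = 2
h_17 = 1·2 + 2·2 + 0·1 + 1·4 = 0
h_18 = 1·0 + 2·2 + 0·2 + 1·1 = 0
h_19 = 1·0 + 2·0 + 0·2 + 1·2 = 2
h_20 = 1·2 + 2·0 + 0·0 + 1·2 = 4
h_21 = 1·4 + 2·2 + 0·0 + 1·0 = 3
h_22 = 1·3 + 2·4 + 0·2 + 1·0 = 1
h_23 = 1·1 + 2·3 + 0·4 + 1·2 = 4
h_24 = 1·4 + 2·1 + 0·3 + 1·4 = 0
h_25 = 1·0 + 2·4 + 0·1 + 1·3 = 1
h_26 = 1·1 + 2·0 + 0·4 + 1·1 = 2
h_27 = 1·2 + 2·1 + 0·0 + 1·4 = 3
h_28 = 1·3 + 2·2 + 0·1 + 1·0 = 2
h_29 = 1·2 + 2·3 + 0·2 + 1·1 = 4
h_30 = 1·4 + 2·2 + 0·3 + 1·2 = 0
h_31 = 1·0 + 2·4 + 0·2 + 1·3 = 1
h_32 = 1·1 + 2·0 + 0·4 + 1·2 = 3
h_33 = 1·3 + 2·1 + 0·0 + 1·4 = 4
h_34 = 1·4 + 2·3 + 0·1 + 1·0 = 0
h_35 = 1·0 + 2·4 + 0·3 + 1·1 = 4
h_36 = 1·4 + 2·0 + 0·4 + 1·3 = 2
h_37 = 1·2 + 2·4 + 0·0 + 1·4 = 4
h_38 = 1·4 + 2·2 + 0·4 + 1·0 = 3
h_39 = 1·3 + 2·4 + 0·2 + 1·4 = 0
h_40 = 1·0 + 2·3 + 0·4 + 1·2 = 3
h_41 = 1·3 + 2·0 + 0·3 + 1·4 = 2
h_42 = 1·2 + 2·3 + 0·0 + 1·3 = 1
h_43 = 1·1 + 2·2 + 0·3 + 1·0 = 0
h_44 = 1·0 + 2·1 + 0·2 + 1·3 = 0
h_45 = 1·0 + 2·0 + 0·1 + 1·2 = 2
h_46 = 1·2 + 2·0 + 0·0 + 1·1 = 3
h_47 = 1·3 + 2·2 + 0·0 + 1·0 = 2
h_48 = 1·2 + 2·3 + 0·2 + 1·0 = 3
h_49 = 1·3 + 2·2 + 0·3 + 1·2 = 4
h_50 = 1·4 + 2·3 + 0·2 + 1·3 = 3
h_51 = 1·3 + 2·4 + 0·3 + 1·2 = 3
h_52 = 1·3 + 2·3 + 0·4 + 1·3 = 2
h_53 = 1·2 + 2·3 + 0·3 + 1·4 = 2
h_54 = 1·2 + 2·2 + 0·3 + 1·3 = 4
h_55 = 1·4 + 2·2 + 0·2 + 1·3 = 1
h_56 = 1·1 + 2·4 + 0·2 + 1·2 = 1
h_57 = 1·1 + 2·1 + 0·4 + 1·2 = 0
h_58 = 1·0 + 2·1 + 0·1 + 1·4 = 1
h_59 = 1·1 + 2·0 + 0·1 + 1·1 = 2
h_60 = 1·2 + 2·1 + 0·0 + 1·1 = 0
h_61 = 1·0 + 2·2 + 0·1 + 1·0 = 4
h_62 = 1·4 + 2·0 + 0·2 + 1·1 = 0
h_63 = 1·0 + 2·4 + 0·0 + 1·2 = 0
h_64 = 1·0 + 2·0 + 0·4 + 1·0 = 0
h_65 = 1·0 + 2·0 + 0·0 + 1·4 = 4
h_66 = 1·4 + 2·0 + 0·0 + 1·0 = 4
h_67 = 1·4 + 2·4 + 0·0 + 1·0 = 2
h_68 = 1·2 + 2·4 + 0·4 + 1·0 = 0
h_69 = 1·0 + 2·2 + 0·4 + 1·4 = 3
h_70 = 1·3 + 2·0 + 0·2 + 1·4 = 2
h_71 = 1·2 + 2·3 + 0·0 + 1·2 = 0
h_72 = 1·0 + 2·2 + 0·3 + 1·0 = 4
h_73 = 1·4 + 2·0 + 0·2 + 1·3 = 2
h_74 = 1·2 + 2·4 + 0·0 + 1·2 = 2
h_75 = 1·2 + 2·2 + 0·4 + 1·0 = 1
h_76 = 1·1 + 2·2 + 0·2 + 1·4 = 4
h_77 = 1·4 + 2·1 + 0·2 + 1·2 = 3
h_78 = 1·3 + 2·4 + 0·1 + 1·2 = 3
h_79 = 1·3 + 2·3 + 0·4 + 1·1 = 0
h_80 = 1·0 + 2·3 + 0·3 + 1·4 = 0
h_81 = 1·0 + 2·0 + 0·3 + 1·3 = 3
h_82 = 1·3 + 2·0 + 0·0 + 1·3 = 1
h_83 = 1·1 + 2·3 + 0·0 + 1·0 = 2
h_84 = 1·2 + 2·1 + 0·3 + 1·0 = 4
h_85 = 1·4 + 2·2 + 0·1 + 1·3 = 1

1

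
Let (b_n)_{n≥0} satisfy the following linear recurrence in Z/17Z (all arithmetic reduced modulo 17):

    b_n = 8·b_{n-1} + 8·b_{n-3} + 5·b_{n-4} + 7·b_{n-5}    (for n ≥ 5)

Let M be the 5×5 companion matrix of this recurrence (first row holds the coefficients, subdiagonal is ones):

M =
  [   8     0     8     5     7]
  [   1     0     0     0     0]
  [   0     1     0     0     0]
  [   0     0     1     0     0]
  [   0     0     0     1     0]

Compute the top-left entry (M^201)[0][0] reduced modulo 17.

3

(M^201)[0][0] is the top entry after applying M 201 times to the unit state (1, 0, 0, 0, 0). Equivalently it is h_{205} for the auxiliary sequence (h_n) obeying the same recurrence with h_4 = 1 and h_i = 0 for 0 ≤ i < 4:
h_5 = 8·1 + 0·0 + 8·0 + 5·0 + 7·0 = 8
h_6 = 8·8 + 0·1 + 8·0 + 5·0 + 7·0 = 13
h_7 = 8·13 + 0·8 + 8·1 + 5·0 + 7·0 = 10
h_8 = 8·10 + 0·13 + 8·8 + 5·1 + 7·0 = 13
h_9 = 8·13 + 0·10 + 8·13 + 5·8 + 7·1 = 0
h_10 = 8·0 + 0·13 + 8·10 + 5·13 + 7·8 = 14
Continuing the recurrence:
  h_11 = 0;  h_12 = 16;  h_13 = 8;  h_14 = 15;  h_15 = 6;  h_16 = 5
  h_17 = 6;  h_18 = 6;  h_19 = 2;  h_20 = 12;  h_21 = 5;  h_22 = 9
  h_23 = 16;  h_24 = 4;  h_25 = 9;  h_26 = 8;  h_27 = 1;  h_28 = 8
  h_29 = 14;  h_30 = 2;  h_31 = 5;  h_32 = 12;  h_33 = 0;  h_34 = 12
  h_35 = 10;  h_36 = 5;  h_37 = 16;  h_38 = 13;  h_39 = 6;  h_40 = 16
  h_41 = 7;  h_42 = 9;  h_43 = 15;  h_44 = 9;  h_45 = 2;  h_46 = 9
  h_47 = 10;  h_48 = 8;  h_49 = 5;  h_50 = 9;  h_51 = 11;  h_52 = 0
  h_53 = 0;  h_54 = 15;  h_55 = 0;  h_56 = 9;  h_57 = 5;  h_58 = 13
  h_59 = 9;  h_60 = 4;  h_61 = 3;  h_62 = 9;  h_63 = 2;  h_64 = 4
  h_65 = 11;  h_66 = 0;  h_67 = 3;  h_68 = 10;  h_69 = 10;  h_70 = 11
  h_71 = 13;  h_72 = 0;  h_73 = 4;  h_74 = 6;  h_75 = 3;  h_76 = 11
  h_77 = 3;  h_78 = 4;  h_79 = 7;  h_80 = 3;  h_81 = 12;  h_82 = 6
  h_83 = 16;  h_84 = 16;  h_85 = 2;  h_86 = 3;  h_87 = 2;  h_88 = 3
  h_89 = 0;  h_90 = 11;  h_91 = 7;  h_92 = 0;  h_93 = 7;  h_94 = 14
  h_95 = 3;  h_96 = 10;  h_97 = 6;  h_98 = 4;  h_99 = 4;  h_100 = 15
  h_101 = 14;  h_102 = 2;  h_103 = 14;  h_104 = 4;  h_105 = 2;  h_106 = 15
  h_107 = 15;  h_108 = 16;  h_109 = 14;  h_110 = 15;  h_111 = 3;  h_112 = 15
  h_113 = 14;  h_114 = 3;  h_115 = 9;  h_116 = 8;  h_117 = 8;  h_118 = 11
  h_119 = 14;  h_120 = 7;  h_121 = 2;  h_122 = 1;  h_123 = 7;  h_124 = 1
  h_125 = 7;  h_126 = 12;  h_127 = 10;  h_128 = 3;  h_129 = 9;  h_130 = 6
  h_131 = 2;  h_132 = 3;  h_133 = 2;  h_134 = 6;  h_135 = 5;  h_136 = 0
  h_137 = 11;  h_138 = 2;  h_139 = 15;  h_140 = 5;  h_141 = 9;  h_142 = 7
  h_143 = 15;  h_144 = 16;  h_145 = 9;  h_146 = 1;  h_147 = 5;  h_148 = 8
  h_149 = 8;  h_150 = 2;  h_151 = 10;  h_152 = 15;  h_153 = 11;  h_154 = 13
  h_155 = 16;  h_156 = 4;  h_157 = 7;  h_158 = 3;  h_159 = 6;  h_160 = 15
  h_161 = 3;  h_162 = 0;  h_163 = 1;  h_164 = 13;  h_165 = 3;  h_166 = 2
  h_167 = 6;  h_168 = 8;  h_169 = 16;  h_170 = 3;  h_171 = 13;  h_172 = 8
  h_173 = 3;  h_174 = 0;  h_175 = 14;  h_176 = 12;  h_177 = 14;  h_178 = 7
  h_179 = 1;  h_180 = 6;  h_181 = 3;  h_182 = 12;  h_183 = 11;  h_184 = 13
  h_185 = 2;  h_186 = 15;  h_187 = 6;  h_188 = 2;  h_189 = 16;  h_190 = 10
  h_191 = 10;  h_192 = 5;  h_193 = 10;  h_194 = 16;  h_195 = 16;  h_196 = 14
  h_197 = 2;  h_198 = 5;  h_199 = 4;  h_200 = 9;  h_201 = 16;  h_202 = 12
  h_203 = 2
h_204 = 8·2 + 0·12 + 8·16 + 5·9 + 7·4 = 13
h_205 = 8·13 + 0·2 + 8·12 + 5·16 + 7·9 = 3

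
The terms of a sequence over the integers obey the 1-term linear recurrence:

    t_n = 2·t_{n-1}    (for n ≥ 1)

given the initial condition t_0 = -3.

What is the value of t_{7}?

t_1 = 2·-3 = -6
t_2 = 2·-6 = -12
t_3 = 2·-12 = -24
t_4 = 2·-24 = -48
t_5 = 2·-48 = -96
t_6 = 2·-96 = -192
t_7 = 2·-192 = -384

-384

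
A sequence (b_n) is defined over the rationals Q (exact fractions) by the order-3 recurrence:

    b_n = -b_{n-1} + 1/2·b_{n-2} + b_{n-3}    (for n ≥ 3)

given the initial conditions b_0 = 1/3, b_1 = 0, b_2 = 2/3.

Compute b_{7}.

b_3 = -1·2/3 + 1/2·0 + 1·1/3 = -1/3
b_4 = -1·-1/3 + 1/2·2/3 + 1·0 = 2/3
b_5 = -1·2/3 + 1/2·-1/3 + 1·2/3 = -1/6
b_6 = -1·-1/6 + 1/2·2/3 + 1·-1/3 = 1/6
b_7 = -1·1/6 + 1/2·-1/6 + 1·2/3 = 5/12

5/12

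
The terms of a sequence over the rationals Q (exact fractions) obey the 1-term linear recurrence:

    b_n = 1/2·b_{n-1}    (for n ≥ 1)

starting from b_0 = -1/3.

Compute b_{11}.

b_1 = 1/2·-1/3 = -1/6
b_2 = 1/2·-1/6 = -1/12
b_3 = 1/2·-1/12 = -1/24
b_4 = 1/2·-1/24 = -1/48
b_5 = 1/2·-1/48 = -1/96
b_6 = 1/2·-1/96 = -1/192
b_7 = 1/2·-1/192 = -1/384
b_8 = 1/2·-1/384 = -1/768
b_9 = 1/2·-1/768 = -1/1536
b_10 = 1/2·-1/1536 = -1/3072
b_11 = 1/2·-1/3072 = -1/6144

-1/6144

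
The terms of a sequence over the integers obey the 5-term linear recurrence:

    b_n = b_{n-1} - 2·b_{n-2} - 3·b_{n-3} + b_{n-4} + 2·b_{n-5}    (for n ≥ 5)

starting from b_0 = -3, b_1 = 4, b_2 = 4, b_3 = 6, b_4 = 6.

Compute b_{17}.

-62996

b_5 = 1·6 + -2·6 + -3·4 + 1·4 + 2·-3 = -20
b_6 = 1·-20 + -2·6 + -3·6 + 1·4 + 2·4 = -38
b_7 = 1·-38 + -2·-20 + -3·6 + 1·6 + 2·4 = -2
b_8 = 1·-2 + -2·-38 + -3·-20 + 1·6 + 2·6 = 152
b_9 = 1·152 + -2·-2 + -3·-38 + 1·-20 + 2·6 = 262
b_10 = 1·262 + -2·152 + -3·-2 + 1·-38 + 2·-20 = -114
b_11 = 1·-114 + -2·262 + -3·152 + 1·-2 + 2·-38 = -1172
b_12 = 1·-1172 + -2·-114 + -3·262 + 1·152 + 2·-2 = -1582
b_13 = 1·-1582 + -2·-1172 + -3·-114 + 1·262 + 2·152 = 1670
b_14 = 1·1670 + -2·-1582 + -3·-1172 + 1·-114 + 2·262 = 8760
b_15 = 1·8760 + -2·1670 + -3·-1582 + 1·-1172 + 2·-114 = 8766
b_16 = 1·8766 + -2·8760 + -3·1670 + 1·-1582 + 2·-1172 = -17690
b_17 = 1·-17690 + -2·8766 + -3·8760 + 1·1670 + 2·-1582 = -62996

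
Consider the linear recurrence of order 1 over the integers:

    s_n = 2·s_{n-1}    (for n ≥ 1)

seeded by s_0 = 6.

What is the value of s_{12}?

24576

s_1 = 2·6 = 12
s_2 = 2·12 = 24
s_3 = 2·24 = 48
s_4 = 2·48 = 96
s_5 = 2·96 = 192
s_6 = 2·192 = 384
s_7 = 2·384 = 768
s_8 = 2·768 = 1536
s_9 = 2·1536 = 3072
s_10 = 2·3072 = 6144
s_11 = 2·6144 = 12288
s_12 = 2·12288 = 24576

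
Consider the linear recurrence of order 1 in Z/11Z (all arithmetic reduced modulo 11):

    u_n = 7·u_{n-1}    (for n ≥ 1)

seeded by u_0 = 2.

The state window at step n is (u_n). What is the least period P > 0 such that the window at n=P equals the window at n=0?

n=0: window = (2)
n=1: window = (3)
n=2: window = (10)
n=3: window = (4)
n=4: window = (6)
n=5: window = (9)
n=6: window = (8)
n=7: window = (1)
n=8: window = (7)
n=9: window = (5)
n=10: window = (2)
window at n=10 equals window at n=0 → period = 10

10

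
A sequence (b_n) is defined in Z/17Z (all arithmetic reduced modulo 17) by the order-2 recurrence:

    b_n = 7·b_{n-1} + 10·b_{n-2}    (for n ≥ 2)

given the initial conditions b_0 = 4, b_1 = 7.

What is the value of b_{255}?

b_2 = 7·7 + 10·4 = 4
b_3 = 7·4 + 10·7 = 13
b_4 = 7·13 + 10·4 = 12
b_5 = 7·12 + 10·13 = 10
b_6 = 7·10 + 10·12 = 3
b_7 = 7·3 + 10·10 = 2
b_8 = 7·2 + 10·3 = 10
b_9 = 7·10 + 10·2 = 5
b_10 = 7·5 + 10·10 = 16
b_11 = 7·16 + 10·5 = 9
b_12 = 7·9 + 10·16 = 2
b_13 = 7·2 + 10·9 = 2
b_14 = 7·2 + 10·2 = 0
b_15 = 7·0 + 10·2 = 3
b_16 = 7·3 + 10·0 = 4
b_17 = 7·4 + 10·3 = 7
(b_16, b_17) = (4, 7) = (b_0, b_1), so the sequence has period 16.
255 ≡ 15 (mod 16), hence b_255 = b_15 = 3.

3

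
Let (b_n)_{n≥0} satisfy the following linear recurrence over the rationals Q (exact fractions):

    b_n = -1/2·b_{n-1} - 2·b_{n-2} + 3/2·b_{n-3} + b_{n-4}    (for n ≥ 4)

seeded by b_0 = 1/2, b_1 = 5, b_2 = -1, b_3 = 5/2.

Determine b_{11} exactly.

b_4 = -1/2·5/2 + -2·-1 + 3/2·5 + 1·1/2 = 35/4
b_5 = -1/2·35/4 + -2·5/2 + 3/2·-1 + 1·5 = -47/8
b_6 = -1/2·-47/8 + -2·35/4 + 3/2·5/2 + 1·-1 = -189/16
b_7 = -1/2·-189/16 + -2·-47/8 + 3/2·35/4 + 1·5/2 = 1065/32
b_8 = -1/2·1065/32 + -2·-189/16 + 3/2·-47/8 + 1·35/4 = 443/64
b_9 = -1/2·443/64 + -2·1065/32 + 3/2·-189/16 + 1·-47/8 = -11983/128
b_10 = -1/2·-11983/128 + -2·443/64 + 3/2·1065/32 + 1·-189/16 = 18195/256
b_11 = -1/2·18195/256 + -2·-11983/128 + 3/2·443/64 + 1·1065/32 = 100025/512

100025/512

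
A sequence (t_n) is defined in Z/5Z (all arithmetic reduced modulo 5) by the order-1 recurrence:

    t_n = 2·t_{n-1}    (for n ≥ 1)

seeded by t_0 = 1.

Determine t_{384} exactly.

t_1 = 2·1 = 2
t_2 = 2·2 = 4
t_3 = 2·4 = 3
t_4 = 2·3 = 1
(t_4) = (1) = (t_0), so the sequence has period 4.
384 ≡ 0 (mod 4), hence t_384 = t_0 = 1.

1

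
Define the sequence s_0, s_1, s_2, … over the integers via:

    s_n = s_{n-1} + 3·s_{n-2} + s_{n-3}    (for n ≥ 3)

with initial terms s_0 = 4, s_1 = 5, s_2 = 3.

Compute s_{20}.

s_3 = 1·3 + 3·5 + 1·4 = 22
s_4 = 1·22 + 3·3 + 1·5 = 36
s_5 = 1·36 + 3·22 + 1·3 = 105
s_6 = 1·105 + 3·36 + 1·22 = 235
s_7 = 1·235 + 3·105 + 1·36 = 586
s_8 = 1·586 + 3·235 + 1·105 = 1396
s_9 = 1·1396 + 3·586 + 1·235 = 3389
s_10 = 1·3389 + 3·1396 + 1·586 = 8163
s_11 = 1·8163 + 3·3389 + 1·1396 = 19726
s_12 = 1·19726 + 3·8163 + 1·3389 = 47604
s_13 = 1·47604 + 3·19726 + 1·8163 = 114945
s_14 = 1·114945 + 3·47604 + 1·19726 = 277483
s_15 = 1·277483 + 3·114945 + 1·47604 = 669922
s_16 = 1·669922 + 3·277483 + 1·114945 = 1617316
s_17 = 1·1617316 + 3·669922 + 1·277483 = 3904565
s_18 = 1·3904565 + 3·1617316 + 1·669922 = 9426435
s_19 = 1·9426435 + 3·3904565 + 1·1617316 = 22757446
s_20 = 1·22757446 + 3·9426435 + 1·3904565 = 54941316

54941316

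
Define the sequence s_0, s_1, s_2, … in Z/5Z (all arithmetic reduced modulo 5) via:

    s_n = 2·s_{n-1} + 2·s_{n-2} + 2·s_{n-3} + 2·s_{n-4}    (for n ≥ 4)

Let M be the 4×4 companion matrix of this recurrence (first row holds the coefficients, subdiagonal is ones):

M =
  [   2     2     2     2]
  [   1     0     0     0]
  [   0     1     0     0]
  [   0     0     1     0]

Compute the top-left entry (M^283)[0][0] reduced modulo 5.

2

(M^283)[0][0] is the top entry after applying M 283 times to the unit state (1, 0, 0, 0). Equivalently it is h_{286} for the auxiliary sequence (h_n) obeying the same recurrence with h_3 = 1 and h_i = 0 for 0 ≤ i < 3:
h_4 = 2·1 + 2·0 + 2·0 + 2·0 = 2
h_5 = 2·2 + 2·1 + 2·0 + 2·0 = 1
h_6 = 2·1 + 2·2 + 2·1 + 2·0 = 3
h_7 = 2·3 + 2·1 + 2·2 + 2·1 = 4
h_8 = 2·4 + 2·3 + 2·1 + 2·2 = 0
h_9 = 2·0 + 2·4 + 2·3 + 2·1 = 1
h_10 = 2·1 + 2·0 + 2·4 + 2·3 = 1
h_11 = 2·1 + 2·1 + 2·0 + 2·4 = 2
h_12 = 2·2 + 2·1 + 2·1 + 2·0 = 3
h_13 = 2·3 + 2·2 + 2·1 + 2·1 = 4
h_14 = 2·4 + 2·3 + 2·2 + 2·1 = 0
h_15 = 2·0 + 2·4 + 2·3 + 2·2 = 3
h_16 = 2·3 + 2·0 + 2·4 + 2·3 = 0
h_17 = 2·0 + 2·3 + 2·0 + 2·4 = 4
h_18 = 2·4 + 2·0 + 2·3 + 2·0 = 4
h_19 = 2·4 + 2·4 + 2·0 + 2·3 = 2
h_20 = 2·2 + 2·4 + 2·4 + 2·0 = 0
h_21 = 2·0 + 2·2 + 2·4 + 2·4 = 0
h_22 = 2·0 + 2·0 + 2·2 + 2·4 = 2
h_23 = 2·2 + 2·0 + 2·0 + 2·2 = 3
h_24 = 2·3 + 2·2 + 2·0 + 2·0 = 0
h_25 = 2·0 + 2·3 + 2·2 + 2·0 = 0
h_26 = 2·0 + 2·0 + 2·3 + 2·2 = 0
h_27 = 2·0 + 2·0 + 2·0 + 2·3 = 1
(h_24, h_25, h_26, h_27) = (0, 0, 0, 1) = (h_0, h_1, h_2, h_3), so the sequence has period 24.
286 ≡ 22 (mod 24), hence h_286 = h_22 = 2.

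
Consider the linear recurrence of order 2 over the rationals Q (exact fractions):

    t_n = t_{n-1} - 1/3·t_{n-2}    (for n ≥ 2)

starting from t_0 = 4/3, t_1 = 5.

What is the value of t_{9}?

-26/243

t_2 = 1·5 + -1/3·4/3 = 41/9
t_3 = 1·41/9 + -1/3·5 = 26/9
t_4 = 1·26/9 + -1/3·41/9 = 37/27
t_5 = 1·37/27 + -1/3·26/9 = 11/27
t_6 = 1·11/27 + -1/3·37/27 = -4/81
t_7 = 1·-4/81 + -1/3·11/27 = -5/27
t_8 = 1·-5/27 + -1/3·-4/81 = -41/243
t_9 = 1·-41/243 + -1/3·-5/27 = -26/243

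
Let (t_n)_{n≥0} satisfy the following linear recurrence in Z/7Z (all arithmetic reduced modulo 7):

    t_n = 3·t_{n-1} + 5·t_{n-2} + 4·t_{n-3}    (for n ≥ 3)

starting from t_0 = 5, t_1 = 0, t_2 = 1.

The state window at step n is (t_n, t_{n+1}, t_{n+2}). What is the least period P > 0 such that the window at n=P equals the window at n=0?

n=0: window = (5, 0, 1)
n=1: window = (0, 1, 2)
n=2: window = (1, 2, 4)
n=3: window = (2, 4, 5)
n=4: window = (4, 5, 1)
n=5: window = (5, 1, 2)
n=6: window = (1, 2, 3)
n=7: window = (2, 3, 2)
n=8: window = (3, 2, 1)
n=9: window = (2, 1, 4)
n=10: window = (1, 4, 4)
n=11: window = (4, 4, 1)
n=12: window = (4, 1, 4)
n=13: window = (1, 4, 5)
n=14: window = (4, 5, 4)
n=15: window = (5, 4, 4)
n=16: window = (4, 4, 3)
n=17: window = (4, 3, 3)
n=18: window = (3, 3, 5)
n=19: window = (3, 5, 0)
n=20: window = (5, 0, 2)
n=21: window = (0, 2, 5)
n=22: window = (2, 5, 4)
n=23: window = (5, 4, 3)
n=24: window = (4, 3, 0)
n=25: window = (3, 0, 3)
n=26: window = (0, 3, 0)
n=27: window = (3, 0, 1)
n=28: window = (0, 1, 1)
n=29: window = (1, 1, 1)
n=30: window = (1, 1, 5)
n=31: window = (1, 5, 3)
n=32: window = (5, 3, 3)
n=33: window = (3, 3, 2)
n=34: window = (3, 2, 5)
n=35: window = (2, 5, 2)
n=36: window = (5, 2, 4)
n=37: window = (2, 4, 0)
n=38: window = (4, 0, 0)
n=39: window = (0, 0, 2)
n=40: window = (0, 2, 6)
…
n=46: window = (2, 1, 5)
n=47: window = (1, 5, 0)
n=48: window = (5, 0, 1)
window at n=48 equals window at n=0 → period = 48

48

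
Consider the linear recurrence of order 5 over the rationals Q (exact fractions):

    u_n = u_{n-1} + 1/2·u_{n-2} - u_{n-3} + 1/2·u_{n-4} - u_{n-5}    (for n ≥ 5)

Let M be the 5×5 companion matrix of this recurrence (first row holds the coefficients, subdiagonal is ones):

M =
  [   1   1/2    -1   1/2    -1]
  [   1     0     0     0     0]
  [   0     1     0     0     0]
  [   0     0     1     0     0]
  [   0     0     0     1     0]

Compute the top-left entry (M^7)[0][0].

(M^7)[0][0] is the top entry after applying M 7 times to the unit state (1, 0, 0, 0, 0). Equivalently it is h_{11} for the auxiliary sequence (h_n) obeying the same recurrence with h_4 = 1 and h_i = 0 for 0 ≤ i < 4:
h_5 = 1·1 + 1/2·0 + -1·0 + 1/2·0 + -1·0 = 1
h_6 = 1·1 + 1/2·1 + -1·0 + 1/2·0 + -1·0 = 3/2
h_7 = 1·3/2 + 1/2·1 + -1·1 + 1/2·0 + -1·0 = 1
h_8 = 1·1 + 1/2·3/2 + -1·1 + 1/2·1 + -1·0 = 5/4
h_9 = 1·5/4 + 1/2·1 + -1·3/2 + 1/2·1 + -1·1 = -1/4
h_10 = 1·-1/4 + 1/2·5/4 + -1·1 + 1/2·3/2 + -1·1 = -7/8
h_11 = 1·-7/8 + 1/2·-1/4 + -1·5/4 + 1/2·1 + -1·3/2 = -13/4

-13/4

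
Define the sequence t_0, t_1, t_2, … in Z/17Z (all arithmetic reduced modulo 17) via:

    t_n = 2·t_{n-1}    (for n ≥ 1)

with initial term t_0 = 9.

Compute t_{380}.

8

t_1 = 2·9 = 1
t_2 = 2·1 = 2
t_3 = 2·2 = 4
t_4 = 2·4 = 8
t_5 = 2·8 = 16
t_6 = 2·16 = 15
t_7 = 2·15 = 13
t_8 = 2·13 = 9
(t_8) = (9) = (t_0), so the sequence has period 8.
380 ≡ 4 (mod 8), hence t_380 = t_4 = 8.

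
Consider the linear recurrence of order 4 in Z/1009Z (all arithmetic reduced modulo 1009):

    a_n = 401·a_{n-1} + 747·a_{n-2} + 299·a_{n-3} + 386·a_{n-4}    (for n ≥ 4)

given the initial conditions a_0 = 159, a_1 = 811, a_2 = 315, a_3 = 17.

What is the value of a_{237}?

555

a_4 = 401·17 + 747·315 + 299·811 + 386·159 = 116
a_5 = 401·116 + 747·17 + 299·315 + 386·811 = 288
a_6 = 401·288 + 747·116 + 299·17 + 386·315 = 888
a_7 = 401·888 + 747·288 + 299·116 + 386·17 = 7
a_8 = 401·7 + 747·888 + 299·288 + 386·116 = 930
a_9 = 401·930 + 747·7 + 299·888 + 386·288 = 107
Continuing the recurrence:
  a_10 = 830;  a_11 = 348;  a_12 = 271;  a_13 = 231;  a_14 = 83;  a_15 = 444
  a_16 = 30;  a_17 = 604;  a_18 = 583;  a_19 = 612;  a_20 = 304;  a_21 = 736
  a_22 = 961;  a_23 = 22;  a_24 = 611;  a_25 = 455;  a_26 = 333;  a_27 = 677
  a_28 = 163;  a_29 = 737;  a_30 = 590;  a_31 = 405;  a_32 = 514;  a_33 = 901
  a_34 = 338;  a_35 = 629;  a_36 = 851;  a_37 = 730;  a_38 = 851;  a_39 = 465
  a_40 = 714;  a_41 = 467;  a_42 = 553;  a_43 = 992;  a_44 = 185;  a_45 = 468
  a_46 = 477;  a_47 = 370;  a_48 = 650;  a_49 = 643;  a_50 = 893;  a_51 = 99
  a_52 = 676;  a_53 = 566;  a_54 = 373;  a_55 = 468;  a_56 = 477;  a_57 = 109
  a_58 = 845;  a_59 = 915;  a_60 = 7;  a_61 = 293;  a_62 = 33;  a_63 = 149
  a_64 = 152;  a_65 = 592;  a_66 = 589;  a_67 = 409;  a_68 = 184;  a_69 = 946
  a_70 = 717;  a_71 = 305;  a_72 = 764;  a_73 = 811;  a_74 = 608;  a_75 = 126
  a_76 = 807;  a_77 = 431;  a_78 = 680;  a_79 = 682;  a_80 = 923;  a_81 = 121
  a_82 = 663;  a_83 = 496;  a_84 = 930;  a_85 = 574;  a_86 = 253;  a_87 = 847
  a_88 = 803;  a_89 = 763;  a_90 = 510;  a_91 = 549;  a_92 = 53;  a_93 = 534
  a_94 = 255;  a_95 = 416;  a_96 = 637;  a_97 = 998;  a_98 = 50;  a_99 = 641
  a_100 = 196;  a_101 = 60;  a_102 = 29;  a_103 = 248;  a_104 = 799;  a_105 = 698
  a_106 = 520;  a_107 = 60;  a_108 = 327;  a_109 = 500;  a_110 = 516;  a_111 = 94
  a_112 = 640;  a_113 = 130;  a_114 = 742;  a_115 = 752;  a_116 = 557;  a_117 = 716
  a_118 = 628;  a_119 = 407;  a_120 = 950;  a_121 = 885;  a_122 = 901;  a_123 = 498
  a_124 = 650;  a_125 = 577;  a_126 = 797;  a_127 = 51;  a_128 = 972;  a_129 = 974
  a_130 = 715;  a_131 = 799;  a_132 = 359;  a_133 = 699;  a_134 = 886;  a_135 = 665
  a_136 = 706;  a_137 = 871;  a_138 = 848;  a_139 = 464;  a_140 = 405;  a_141 = 979
  a_142 = 828;  a_143 = 381;  a_144 = 467;  a_145 = 557;  a_146 = 769;  a_147 = 129
  a_148 = 301;  a_149 = 93;  a_150 = 217;  a_151 = 644;  a_152 = 305;  a_153 = 881
  a_154 = 793;  a_155 = 143;  a_156 = 674;  a_157 = 763;  a_158 = 973;  a_159 = 4
  a_160 = 891;  a_161 = 291;  a_162 = 710;  a_163 = 173;  a_164 = 489;  a_165 = 140
  a_166 = 550;  a_167 = 322;  a_168 = 719;  a_169 = 683;  a_170 = 573;  a_171 = 626
  a_172 = 458;  a_173 = 561;  a_174 = 745;  a_175 = 616;  a_176 = 825;  a_177 = 307
  a_178 = 336;  a_179 = 956;  a_180 = 276;  a_181 = 468;  a_182 = 162;  a_183 = 376
  a_184 = 641;  a_185 = 159;  a_186 = 143;  a_187 = 339;  a_188 = 939;  a_189 = 360
  a_190 = 415;  a_191 = 399;  a_192 = 719;  a_193 = 848;  a_194 = 318;  a_195 = 898
  a_196 = 668;  a_197 = 952;  a_198 = 658;  a_199 = 799;  a_200 = 343;  a_201 = 27
  a_202 = 160;  a_203 = 890;  a_204 = 382;  a_205 = 462;  a_206 = 367;  a_207 = 570
  a_208 = 280;  a_209 = 773;  a_210 = 818;  a_211 = 407;  a_212 = 533;  a_213 = 263
  a_214 = 667;  a_215 = 440;  a_216 = 514;  a_217 = 293;  a_218 = 535;  a_219 = 182
  a_220 = 879;  a_221 = 710;  a_222 = 532;  a_223 = 172;  a_224 = 888;  a_225 = 519
  a_226 = 173;  a_227 = 941;  a_228 = 566;  a_229 = 415;  a_230 = 1002;  a_231 = 170
  a_232 = 893;  a_233 = 447;  a_234 = 472;  a_235 = 176
a_236 = 401·176 + 747·472 + 299·447 + 386·893 = 474
a_237 = 401·474 + 747·176 + 299·472 + 386·447 = 555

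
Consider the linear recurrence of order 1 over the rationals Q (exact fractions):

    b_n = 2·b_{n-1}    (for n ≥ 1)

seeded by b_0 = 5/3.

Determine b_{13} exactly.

40960/3

b_1 = 2·5/3 = 10/3
b_2 = 2·10/3 = 20/3
b_3 = 2·20/3 = 40/3
b_4 = 2·40/3 = 80/3
b_5 = 2·80/3 = 160/3
b_6 = 2·160/3 = 320/3
b_7 = 2·320/3 = 640/3
b_8 = 2·640/3 = 1280/3
b_9 = 2·1280/3 = 2560/3
b_10 = 2·2560/3 = 5120/3
b_11 = 2·5120/3 = 10240/3
b_12 = 2·10240/3 = 20480/3
b_13 = 2·20480/3 = 40960/3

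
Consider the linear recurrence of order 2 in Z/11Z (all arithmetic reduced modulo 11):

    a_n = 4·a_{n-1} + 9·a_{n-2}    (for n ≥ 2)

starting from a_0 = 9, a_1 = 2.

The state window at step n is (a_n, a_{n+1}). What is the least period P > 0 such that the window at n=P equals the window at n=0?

120

n=0: window = (9, 2)
n=1: window = (2, 1)
n=2: window = (1, 0)
n=3: window = (0, 9)
n=4: window = (9, 3)
n=5: window = (3, 5)
n=6: window = (5, 3)
n=7: window = (3, 2)
n=8: window = (2, 2)
n=9: window = (2, 4)
n=10: window = (4, 1)
n=11: window = (1, 7)
n=12: window = (7, 4)
n=13: window = (4, 2)
n=14: window = (2, 0)
n=15: window = (0, 7)
n=16: window = (7, 6)
n=17: window = (6, 10)
n=18: window = (10, 6)
n=19: window = (6, 4)
n=20: window = (4, 4)
n=21: window = (4, 8)
n=22: window = (8, 2)
n=23: window = (2, 3)
n=24: window = (3, 8)
n=25: window = (8, 4)
n=26: window = (4, 0)
n=27: window = (0, 3)
n=28: window = (3, 1)
n=29: window = (1, 9)
n=30: window = (9, 1)
n=31: window = (1, 8)
n=32: window = (8, 8)
n=33: window = (8, 5)
n=34: window = (5, 4)
n=35: window = (4, 6)
n=36: window = (6, 5)
n=37: window = (5, 8)
n=38: window = (8, 0)
n=39: window = (0, 6)
n=40: window = (6, 2)
…
n=118: window = (2, 6)
n=119: window = (6, 9)
n=120: window = (9, 2)
window at n=120 equals window at n=0 → period = 120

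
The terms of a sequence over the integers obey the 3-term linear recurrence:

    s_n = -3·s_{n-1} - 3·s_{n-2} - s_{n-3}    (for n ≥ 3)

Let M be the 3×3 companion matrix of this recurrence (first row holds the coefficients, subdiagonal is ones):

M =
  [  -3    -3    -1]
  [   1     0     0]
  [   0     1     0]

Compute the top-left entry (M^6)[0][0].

(M^6)[0][0] is the top entry after applying M 6 times to the unit state (1, 0, 0). Equivalently it is h_{8} for the auxiliary sequence (h_n) obeying the same recurrence with h_2 = 1 and h_i = 0 for 0 ≤ i < 2:
h_3 = -3·1 + -3·0 + -1·0 = -3
h_4 = -3·-3 + -3·1 + -1·0 = 6
h_5 = -3·6 + -3·-3 + -1·1 = -10
h_6 = -3·-10 + -3·6 + -1·-3 = 15
h_7 = -3·15 + -3·-10 + -1·6 = -21
h_8 = -3·-21 + -3·15 + -1·-10 = 28

28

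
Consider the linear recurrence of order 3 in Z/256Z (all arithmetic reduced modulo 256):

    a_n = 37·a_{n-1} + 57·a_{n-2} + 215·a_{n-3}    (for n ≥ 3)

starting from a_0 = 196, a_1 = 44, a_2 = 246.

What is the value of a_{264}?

a_3 = 37·246 + 57·44 + 215·196 = 246
a_4 = 37·246 + 57·246 + 215·44 = 72
a_5 = 37·72 + 57·246 + 215·246 = 200
a_6 = 37·200 + 57·72 + 215·246 = 138
a_7 = 37·138 + 57·200 + 215·72 = 242
a_8 = 37·242 + 57·138 + 215·200 = 172
Continuing the recurrence:
  a_9 = 164;  a_10 = 62;  a_11 = 238;  a_12 = 240;  a_13 = 192;  a_14 = 18
  a_15 = 234;  a_16 = 20;  a_17 = 28;  a_18 = 6;  a_19 = 230;  a_20 = 24
  a_21 = 184;  a_22 = 26;  a_23 = 226;  a_24 = 252;  a_25 = 148;  a_26 = 78
  a_27 = 222;  a_28 = 192;  a_29 = 176;  a_30 = 162;  a_31 = 218;  a_32 = 100
  a_33 = 12;  a_34 = 22;  a_35 = 214;  a_36 = 232;  a_37 = 168;  a_38 = 170
  a_39 = 210;  a_40 = 76;  a_41 = 132;  a_42 = 94;  a_43 = 206;  a_44 = 144
  a_45 = 160;  a_46 = 50;  a_47 = 202;  a_48 = 180;  a_49 = 252;  a_50 = 38
  a_51 = 198;  a_52 = 184;  a_53 = 152;  a_54 = 58;  a_55 = 194;  a_56 = 156
  a_57 = 116;  a_58 = 110;  a_59 = 190;  a_60 = 96;  a_61 = 144;  a_62 = 194
  a_63 = 186;  a_64 = 4;  a_65 = 236;  a_66 = 54;  a_67 = 182;  a_68 = 136
  a_69 = 136;  a_70 = 202;  a_71 = 178;  a_72 = 236;  a_73 = 100;  a_74 = 126
  a_75 = 174;  a_76 = 48;  a_77 = 128;  a_78 = 82;  a_79 = 170;  a_80 = 84
  a_81 = 220;  a_82 = 70;  a_83 = 166;  a_84 = 88;  a_85 = 120;  a_86 = 90
  a_87 = 162;  a_88 = 60;  a_89 = 84;  a_90 = 142;  a_91 = 158;  a_92 = 0
  a_93 = 112;  a_94 = 226;  a_95 = 154;  a_96 = 164;  a_97 = 204;  a_98 = 86
  a_99 = 150;  a_100 = 40;  a_101 = 104;  a_102 = 234;  a_103 = 146;  a_104 = 140
  a_105 = 68;  a_106 = 158;  a_107 = 142;  a_108 = 208;  a_109 = 96;  a_110 = 114
  a_111 = 138;  a_112 = 244;  a_113 = 188;  a_114 = 102;  a_115 = 134;  a_116 = 248
  a_117 = 88;  a_118 = 122;  a_119 = 130;  a_120 = 220;  a_121 = 52;  a_122 = 174
  a_123 = 126;  a_124 = 160;  a_125 = 80;  a_126 = 2;  a_127 = 122;  a_128 = 68
  a_129 = 172;  a_130 = 118;  a_131 = 118;  a_132 = 200;  a_133 = 72;  a_134 = 10
  a_135 = 114;  a_136 = 44;  a_137 = 36;  a_138 = 190;  a_139 = 110;  a_140 = 112
  a_141 = 64;  a_142 = 146;  a_143 = 106;  a_144 = 148;  a_145 = 156;  a_146 = 134
  a_147 = 102;  a_148 = 152;  a_149 = 56;  a_150 = 154;  a_151 = 98;  a_152 = 124
  a_153 = 20;  a_154 = 206;  a_155 = 94;  a_156 = 64;  a_157 = 48;  a_158 = 34
  a_159 = 90;  a_160 = 228;  a_161 = 140;  a_162 = 150;  a_163 = 86;  a_164 = 104
  a_165 = 40;  a_166 = 42;  a_167 = 82;  a_168 = 204;  a_169 = 4;  a_170 = 222
  a_171 = 78;  a_172 = 16;  a_173 = 32;  a_174 = 178;  a_175 = 74;  a_176 = 52
  a_177 = 124;  a_178 = 166;  a_179 = 70;  a_180 = 56;  a_181 = 24;  a_182 = 186
  a_183 = 66;  a_184 = 28;  a_185 = 244;  a_186 = 238;  a_187 = 62;  a_188 = 224
  a_189 = 16;  a_190 = 66;  a_191 = 58;  a_192 = 132;  a_193 = 108;  a_194 = 182
  a_195 = 54;  a_196 = 8;  a_197 = 8;  a_198 = 74;  a_199 = 50;  a_200 = 108
  a_201 = 228;  a_202 = 254;  a_203 = 46;  a_204 = 176;  a_205 = 0;  a_206 = 210
  a_207 = 42;  a_208 = 212;  a_209 = 92;  a_210 = 198;  a_211 = 38;  a_212 = 216
  a_213 = 248;  a_214 = 218;  a_215 = 34;  a_216 = 188;  a_217 = 212;  a_218 = 14
  a_219 = 30;  a_220 = 128;  a_221 = 240;  a_222 = 98;  a_223 = 26;  a_224 = 36
  a_225 = 76;  a_226 = 214;  a_227 = 22;  a_228 = 168;  a_229 = 232;  a_230 = 106
  a_231 = 18;  a_232 = 12;  a_233 = 196;  a_234 = 30;  a_235 = 14;  a_236 = 80
  a_237 = 224;  a_238 = 242;  a_239 = 10;  a_240 = 116;  a_241 = 60;  a_242 = 230
  a_243 = 6;  a_244 = 120;  a_245 = 216;  a_246 = 250;  a_247 = 2;  a_248 = 92
  a_249 = 180;  a_250 = 46;  a_251 = 254;  a_252 = 32;  a_253 = 208;  a_254 = 130
  a_255 = 250;  a_256 = 196;  a_257 = 44;  a_258 = 246;  a_259 = 246;  a_260 = 72
  a_261 = 200;  a_262 = 138
a_263 = 37·138 + 57·200 + 215·72 = 242
a_264 = 37·242 + 57·138 + 215·200 = 172

172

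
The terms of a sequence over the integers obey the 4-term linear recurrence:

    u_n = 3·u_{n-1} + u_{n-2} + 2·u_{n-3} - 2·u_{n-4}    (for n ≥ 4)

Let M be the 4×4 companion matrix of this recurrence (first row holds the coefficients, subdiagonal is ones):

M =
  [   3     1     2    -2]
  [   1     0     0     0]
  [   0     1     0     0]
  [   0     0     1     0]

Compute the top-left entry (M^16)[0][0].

(M^16)[0][0] is the top entry after applying M 16 times to the unit state (1, 0, 0, 0). Equivalently it is h_{19} for the auxiliary sequence (h_n) obeying the same recurrence with h_3 = 1 and h_i = 0 for 0 ≤ i < 3:
h_4 = 3·1 + 1·0 + 2·0 + -2·0 = 3
h_5 = 3·3 + 1·1 + 2·0 + -2·0 = 10
h_6 = 3·10 + 1·3 + 2·1 + -2·0 = 35
h_7 = 3·35 + 1·10 + 2·3 + -2·1 = 119
h_8 = 3·119 + 1·35 + 2·10 + -2·3 = 406
h_9 = 3·406 + 1·119 + 2·35 + -2·10 = 1387
h_10 = 3·1387 + 1·406 + 2·119 + -2·35 = 4735
h_11 = 3·4735 + 1·1387 + 2·406 + -2·119 = 16166
h_12 = 3·16166 + 1·4735 + 2·1387 + -2·406 = 55195
h_13 = 3·55195 + 1·16166 + 2·4735 + -2·1387 = 188447
h_14 = 3·188447 + 1·55195 + 2·16166 + -2·4735 = 643398
h_15 = 3·643398 + 1·188447 + 2·55195 + -2·16166 = 2196699
h_16 = 3·2196699 + 1·643398 + 2·188447 + -2·55195 = 7499999
h_17 = 3·7499999 + 1·2196699 + 2·643398 + -2·188447 = 25606598
h_18 = 3·25606598 + 1·7499999 + 2·2196699 + -2·643398 = 87426395
h_19 = 3·87426395 + 1·25606598 + 2·7499999 + -2·2196699 = 298492383

298492383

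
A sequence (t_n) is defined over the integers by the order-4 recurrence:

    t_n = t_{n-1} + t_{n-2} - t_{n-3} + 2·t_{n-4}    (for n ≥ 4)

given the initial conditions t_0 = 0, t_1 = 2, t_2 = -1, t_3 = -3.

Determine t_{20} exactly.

t_4 = 1·-3 + 1·-1 + -1·2 + 2·0 = -6
t_5 = 1·-6 + 1·-3 + -1·-1 + 2·2 = -4
t_6 = 1·-4 + 1·-6 + -1·-3 + 2·-1 = -9
t_7 = 1·-9 + 1·-4 + -1·-6 + 2·-3 = -13
t_8 = 1·-13 + 1·-9 + -1·-4 + 2·-6 = -30
t_9 = 1·-30 + 1·-13 + -1·-9 + 2·-4 = -42
t_10 = 1·-42 + 1·-30 + -1·-13 + 2·-9 = -77
t_11 = 1·-77 + 1·-42 + -1·-30 + 2·-13 = -115
t_12 = 1·-115 + 1·-77 + -1·-42 + 2·-30 = -210
t_13 = 1·-210 + 1·-115 + -1·-77 + 2·-42 = -332
t_14 = 1·-332 + 1·-210 + -1·-115 + 2·-77 = -581
t_15 = 1·-581 + 1·-332 + -1·-210 + 2·-115 = -933
t_16 = 1·-933 + 1·-581 + -1·-332 + 2·-210 = -1602
t_17 = 1·-1602 + 1·-933 + -1·-581 + 2·-332 = -2618
t_18 = 1·-2618 + 1·-1602 + -1·-933 + 2·-581 = -4449
t_19 = 1·-4449 + 1·-2618 + -1·-1602 + 2·-933 = -7331
t_20 = 1·-7331 + 1·-4449 + -1·-2618 + 2·-1602 = -12366

-12366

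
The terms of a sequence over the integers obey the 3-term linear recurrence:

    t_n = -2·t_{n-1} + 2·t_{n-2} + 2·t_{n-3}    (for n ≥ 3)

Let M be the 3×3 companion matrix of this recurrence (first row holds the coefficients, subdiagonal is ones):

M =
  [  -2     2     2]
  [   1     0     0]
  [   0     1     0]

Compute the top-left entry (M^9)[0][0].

-3352

(M^9)[0][0] is the top entry after applying M 9 times to the unit state (1, 0, 0). Equivalently it is h_{11} for the auxiliary sequence (h_n) obeying the same recurrence with h_2 = 1 and h_i = 0 for 0 ≤ i < 2:
h_3 = -2·1 + 2·0 + 2·0 = -2
h_4 = -2·-2 + 2·1 + 2·0 = 6
h_5 = -2·6 + 2·-2 + 2·1 = -14
h_6 = -2·-14 + 2·6 + 2·-2 = 36
h_7 = -2·36 + 2·-14 + 2·6 = -88
h_8 = -2·-88 + 2·36 + 2·-14 = 220
h_9 = -2·220 + 2·-88 + 2·36 = -544
h_10 = -2·-544 + 2·220 + 2·-88 = 1352
h_11 = -2·1352 + 2·-544 + 2·220 = -3352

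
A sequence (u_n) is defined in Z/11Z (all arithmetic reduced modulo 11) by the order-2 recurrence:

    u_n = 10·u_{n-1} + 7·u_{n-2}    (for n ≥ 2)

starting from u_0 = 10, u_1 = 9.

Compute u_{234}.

5

u_2 = 10·9 + 7·10 = 6
u_3 = 10·6 + 7·9 = 2
u_4 = 10·2 + 7·6 = 7
u_5 = 10·7 + 7·2 = 7
u_6 = 10·7 + 7·7 = 9
u_7 = 10·9 + 7·7 = 7
u_8 = 10·7 + 7·9 = 1
u_9 = 10·1 + 7·7 = 4
u_10 = 10·4 + 7·1 = 3
u_11 = 10·3 + 7·4 = 3
u_12 = 10·3 + 7·3 = 7
u_13 = 10·7 + 7·3 = 3
u_14 = 10·3 + 7·7 = 2
u_15 = 10·2 + 7·3 = 8
u_16 = 10·8 + 7·2 = 6
u_17 = 10·6 + 7·8 = 6
u_18 = 10·6 + 7·6 = 3
u_19 = 10·3 + 7·6 = 6
u_20 = 10·6 + 7·3 = 4
u_21 = 10·4 + 7·6 = 5
u_22 = 10·5 + 7·4 = 1
u_23 = 10·1 + 7·5 = 1
u_24 = 10·1 + 7·1 = 6
u_25 = 10·6 + 7·1 = 1
u_26 = 10·1 + 7·6 = 8
u_27 = 10·8 + 7·1 = 10
u_28 = 10·10 + 7·8 = 2
u_29 = 10·2 + 7·10 = 2
u_30 = 10·2 + 7·2 = 1
u_31 = 10·1 + 7·2 = 2
u_32 = 10·2 + 7·1 = 5
u_33 = 10·5 + 7·2 = 9
u_34 = 10·9 + 7·5 = 4
u_35 = 10·4 + 7·9 = 4
u_36 = 10·4 + 7·4 = 2
u_37 = 10·2 + 7·4 = 4
u_38 = 10·4 + 7·2 = 10
u_39 = 10·10 + 7·4 = 7
u_40 = 10·7 + 7·10 = 8
u_41 = 10·8 + 7·7 = 8
u_42 = 10·8 + 7·8 = 4
u_43 = 10·4 + 7·8 = 8
u_44 = 10·8 + 7·4 = 9
u_45 = 10·9 + 7·8 = 3
u_46 = 10·3 + 7·9 = 5
u_47 = 10·5 + 7·3 = 5
u_48 = 10·5 + 7·5 = 8
u_49 = 10·8 + 7·5 = 5
u_50 = 10·5 + 7·8 = 7
u_51 = 10·7 + 7·5 = 6
u_52 = 10·6 + 7·7 = 10
u_53 = 10·10 + 7·6 = 10
u_54 = 10·10 + 7·10 = 5
u_55 = 10·5 + 7·10 = 10
u_56 = 10·10 + 7·5 = 3
u_57 = 10·3 + 7·10 = 1
u_58 = 10·1 + 7·3 = 9
u_59 = 10·9 + 7·1 = 9
u_60 = 10·9 + 7·9 = 10
u_61 = 10·10 + 7·9 = 9
(u_60, u_61) = (10, 9) = (u_0, u_1), so the sequence has period 60.
234 ≡ 54 (mod 60), hence u_234 = u_54 = 5.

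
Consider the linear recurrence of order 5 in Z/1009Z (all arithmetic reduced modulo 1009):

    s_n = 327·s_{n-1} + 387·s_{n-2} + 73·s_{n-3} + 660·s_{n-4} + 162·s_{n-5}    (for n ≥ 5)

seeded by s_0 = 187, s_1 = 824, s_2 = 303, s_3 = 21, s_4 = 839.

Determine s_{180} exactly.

916

s_5 = 327·839 + 387·21 + 73·303 + 660·824 + 162·187 = 903
s_6 = 327·903 + 387·839 + 73·21 + 660·303 + 162·824 = 461
s_7 = 327·461 + 387·903 + 73·839 + 660·21 + 162·303 = 839
s_8 = 327·839 + 387·461 + 73·903 + 660·839 + 162·21 = 227
s_9 = 327·227 + 387·839 + 73·461 + 660·903 + 162·839 = 87
s_10 = 327·87 + 387·227 + 73·839 + 660·461 + 162·903 = 493
Continuing the recurrence:
  s_11 = 385;  s_12 = 348;  s_13 = 473;  s_14 = 67;  s_15 = 299;  s_16 = 267
  s_17 = 330;  s_18 = 762;  s_19 = 178;  s_20 = 484;  s_21 = 992;  s_22 = 427
  s_23 = 661;  s_24 = 942;  s_25 = 296;  s_26 = 636;  s_27 = 732;  s_28 = 890
  s_29 = 66;  s_30 = 249;  s_31 = 328;  s_32 = 267;  s_33 = 418;  s_34 = 76
  s_35 = 805;  s_36 = 594;  s_37 = 48;  s_38 = 453;  s_39 = 967;  s_40 = 402
  s_41 = 720;  s_42 = 512;  s_43 = 432;  s_44 = 688;  s_45 = 211;  s_46 = 23
  s_47 = 948;  s_48 = 714;  s_49 = 144;  s_50 = 30;  s_51 = 406;  s_52 = 752
  s_53 = 434;  s_54 = 199;  s_55 = 752;  s_56 = 519;  s_57 = 653;  s_58 = 952
  s_59 = 380;  s_60 = 762;  s_61 = 40;  s_62 = 280;  s_63 = 632;  s_64 = 558
  s_65 = 6;  s_66 = 265;  s_67 = 917;  s_68 = 731;  s_69 = 308;  s_70 = 846
  s_71 = 568;  s_72 = 232;  s_73 = 83;  s_74 = 814;  s_75 = 796;  s_76 = 134
  s_77 = 165;  s_78 = 235;  s_79 = 510;  s_80 = 814;  s_81 = 866;  s_82 = 979
  s_83 = 656;  s_84 = 78;  s_85 = 877;  s_86 = 16;  s_87 = 486;  s_88 = 440
  s_89 = 342;  s_90 = 32;  s_91 = 853;  s_92 = 302;  s_93 = 712;  s_94 = 135
  s_95 = 790;  s_96 = 820;  s_97 = 741;  s_98 = 435;  s_99 = 944;  s_100 = 605
  s_101 = 973;  s_102 = 189;  s_103 = 544;  s_104 = 494;  s_105 = 9;  s_106 = 600
  s_107 = 832;  s_108 = 899;  s_109 = 74;  s_110 = 907;  s_111 = 931;  s_112 = 588
  s_113 = 8;  s_114 = 643;  s_115 = 603;  s_116 = 724;  s_117 = 76;  s_118 = 832
  s_119 = 842;  s_120 = 889;  s_121 = 208;  s_122 = 732;  s_123 = 676;  s_124 = 585
  s_125 = 621;  s_126 = 752;  s_127 = 933;  s_128 = 926;  s_129 = 491;  s_130 = 393
  s_131 = 713;  s_132 = 843;  s_133 = 957;  s_134 = 971;  s_135 = 213;  s_136 = 591
  s_137 = 821;  s_138 = 963;  s_139 = 977;  s_140 = 165;  s_141 = 794;  s_142 = 19
  s_143 = 318;  s_144 = 587;  s_145 = 441;  s_146 = 988;  s_147 = 874;  s_148 = 122
  s_149 = 958;  s_150 = 571;  s_151 = 646;  s_152 = 808;  s_153 = 172;  s_154 = 703
  s_155 = 497;  s_156 = 393;  s_157 = 86;  s_158 = 20;  s_159 = 872;  s_160 = 359
  s_161 = 604;  s_162 = 422;  s_163 = 1006;  s_164 = 418;  s_165 = 576;  s_166 = 796
  s_167 = 936;  s_168 = 259;  s_169 = 413;  s_170 = 58;  s_171 = 1001;  s_172 = 230
  s_173 = 403;  s_174 = 495;  s_175 = 717;  s_176 = 547;  s_177 = 631;  s_178 = 667
s_179 = 327·667 + 387·631 + 73·547 + 660·717 + 162·495 = 233
s_180 = 327·233 + 387·667 + 73·631 + 660·547 + 162·717 = 916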